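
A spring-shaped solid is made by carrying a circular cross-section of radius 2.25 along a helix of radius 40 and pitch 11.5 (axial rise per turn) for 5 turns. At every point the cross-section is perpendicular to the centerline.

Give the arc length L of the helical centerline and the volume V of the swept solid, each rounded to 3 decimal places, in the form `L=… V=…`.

2πR = 2π·40 = 251.327412
per-turn = √(251.327412² + 11.5²) = √(63165.4682 + 132.25) = √63297.7182 = 251.590378
L = 5 × 251.590378 = 1257.951889
V = π·2.25² × L = 15.904313 × 1257.951889 = 20006.860336

L=1257.952 V=20006.860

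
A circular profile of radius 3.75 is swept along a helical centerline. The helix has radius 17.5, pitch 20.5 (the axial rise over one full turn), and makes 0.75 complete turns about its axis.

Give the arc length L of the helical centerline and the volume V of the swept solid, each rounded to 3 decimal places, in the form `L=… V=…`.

L=83.888 V=3706.050

2πR = 2π·17.5 = 109.955743
per-turn = √(109.955743² + 20.5²) = √(12090.2654 + 420.25) = √12510.5154 = 111.850415
L = 0.75 × 111.850415 = 83.887811
V = π·3.75² × L = 44.178647 × 83.887811 = 3706.049983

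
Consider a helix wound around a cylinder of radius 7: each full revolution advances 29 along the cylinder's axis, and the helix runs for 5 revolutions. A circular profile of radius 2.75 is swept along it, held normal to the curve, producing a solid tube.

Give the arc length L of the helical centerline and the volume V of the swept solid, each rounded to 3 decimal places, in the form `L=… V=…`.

2πR = 2π·7 = 43.982297
per-turn = √(43.982297² + 29²) = √(1934.4425 + 841) = √2775.4425 = 52.682468
L = 5 × 52.682468 = 263.412341
V = π·2.75² × L = 23.758294 × 263.412341 = 6258.227965

L=263.412 V=6258.228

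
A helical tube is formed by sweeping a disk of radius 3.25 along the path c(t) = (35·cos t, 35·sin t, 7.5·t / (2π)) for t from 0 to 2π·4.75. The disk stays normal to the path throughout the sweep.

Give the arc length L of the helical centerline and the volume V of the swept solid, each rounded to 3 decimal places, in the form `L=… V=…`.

L=1045.187 V=34682.512

2πR = 2π·35 = 219.911486
per-turn = √(219.911486² + 7.5²) = √(48361.0616 + 56.25) = √48417.3116 = 220.039341
L = 4.75 × 220.039341 = 1045.186870
V = π·3.25² × L = 33.183072 × 1045.186870 = 34682.511566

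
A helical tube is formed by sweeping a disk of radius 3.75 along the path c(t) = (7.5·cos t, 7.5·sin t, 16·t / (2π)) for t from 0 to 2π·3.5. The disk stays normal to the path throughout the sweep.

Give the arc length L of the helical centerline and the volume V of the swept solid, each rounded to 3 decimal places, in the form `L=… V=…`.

2πR = 2π·7.5 = 47.123890
per-turn = √(47.123890² + 16²) = √(2220.6610 + 256) = √2476.6610 = 49.766063
L = 3.5 × 49.766063 = 174.181219
V = π·3.75² × L = 44.178647 × 174.181219 = 7695.090544

L=174.181 V=7695.091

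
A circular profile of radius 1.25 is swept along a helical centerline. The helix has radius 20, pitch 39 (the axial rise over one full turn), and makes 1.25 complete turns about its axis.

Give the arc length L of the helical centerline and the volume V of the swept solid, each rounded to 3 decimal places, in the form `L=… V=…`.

L=164.471 V=807.343

2πR = 2π·20 = 125.663706
per-turn = √(125.663706² + 39²) = √(15791.3670 + 1521) = √17312.3670 = 131.576468
L = 1.25 × 131.576468 = 164.470586
V = π·1.25² × L = 4.908739 × 164.470586 = 807.343099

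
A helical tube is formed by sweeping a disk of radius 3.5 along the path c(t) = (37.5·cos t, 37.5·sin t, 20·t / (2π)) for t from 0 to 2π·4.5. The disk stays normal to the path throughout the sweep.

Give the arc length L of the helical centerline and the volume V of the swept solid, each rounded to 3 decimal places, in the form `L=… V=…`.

L=1064.100 V=40951.382

2πR = 2π·37.5 = 235.619449
per-turn = √(235.619449² + 20²) = √(55516.5248 + 400) = √55916.5248 = 236.466752
L = 4.5 × 236.466752 = 1064.100384
V = π·3.5² × L = 38.484510 × 1064.100384 = 40951.381859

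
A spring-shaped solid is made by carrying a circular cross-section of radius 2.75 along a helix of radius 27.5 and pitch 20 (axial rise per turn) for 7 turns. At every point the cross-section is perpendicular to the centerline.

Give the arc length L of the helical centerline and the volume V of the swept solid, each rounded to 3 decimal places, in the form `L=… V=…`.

2πR = 2π·27.5 = 172.787596
per-turn = √(172.787596² + 20²) = √(29855.5533 + 400) = √30255.5533 = 173.941235
L = 7 × 173.941235 = 1217.588647
V = π·2.75² × L = 23.758294 × 1217.588647 = 28927.829576

L=1217.589 V=28927.830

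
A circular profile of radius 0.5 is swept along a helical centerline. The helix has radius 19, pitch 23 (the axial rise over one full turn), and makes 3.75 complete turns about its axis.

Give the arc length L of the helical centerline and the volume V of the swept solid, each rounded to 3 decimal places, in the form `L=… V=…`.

2πR = 2π·19 = 119.380521
per-turn = √(119.380521² + 23²) = √(14251.7088 + 529) = √14780.7088 = 121.575938
L = 3.75 × 121.575938 = 455.909768
V = π·0.5² × L = 0.785398 × 455.909768 = 358.070695

L=455.910 V=358.071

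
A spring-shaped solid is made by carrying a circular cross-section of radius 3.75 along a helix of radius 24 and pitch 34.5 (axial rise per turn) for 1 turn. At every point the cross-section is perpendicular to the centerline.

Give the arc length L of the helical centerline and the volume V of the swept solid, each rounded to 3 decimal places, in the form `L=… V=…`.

L=154.693 V=6834.112

2πR = 2π·24 = 150.796447
per-turn = √(150.796447² + 34.5²) = √(22739.5685 + 1190.25) = √23929.8185 = 154.692658
L = 1 × 154.692658 = 154.692658
V = π·3.75² × L = 44.178647 × 154.692658 = 6834.112298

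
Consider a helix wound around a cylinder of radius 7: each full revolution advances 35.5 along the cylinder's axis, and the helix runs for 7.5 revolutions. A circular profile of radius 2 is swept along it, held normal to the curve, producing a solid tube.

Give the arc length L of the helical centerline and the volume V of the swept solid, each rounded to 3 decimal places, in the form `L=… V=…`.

L=423.912 V=5327.036

2πR = 2π·7 = 43.982297
per-turn = √(43.982297² + 35.5²) = √(1934.4425 + 1260.25) = √3194.6925 = 56.521611
L = 7.5 × 56.521611 = 423.912079
V = π·2² × L = 12.566371 × 423.912079 = 5327.036297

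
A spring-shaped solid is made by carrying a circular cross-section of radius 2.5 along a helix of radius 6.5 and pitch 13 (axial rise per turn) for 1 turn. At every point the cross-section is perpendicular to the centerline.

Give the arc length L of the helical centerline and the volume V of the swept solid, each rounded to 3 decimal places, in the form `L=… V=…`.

2πR = 2π·6.5 = 40.840704
per-turn = √(40.840704² + 13²) = √(1667.9631 + 169) = √1836.9631 = 42.859808
L = 1 × 42.859808 = 42.859808
V = π·2.5² × L = 19.634954 × 42.859808 = 841.550363

L=42.860 V=841.550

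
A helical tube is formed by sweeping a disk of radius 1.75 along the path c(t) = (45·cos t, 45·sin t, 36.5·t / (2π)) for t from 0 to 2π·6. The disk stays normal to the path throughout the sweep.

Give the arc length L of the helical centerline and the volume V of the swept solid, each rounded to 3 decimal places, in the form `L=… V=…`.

L=1710.537 V=16457.297

2πR = 2π·45 = 282.743339
per-turn = √(282.743339² + 36.5²) = √(79943.7956 + 1332.25) = √81276.0456 = 285.089540
L = 6 × 285.089540 = 1710.537238
V = π·1.75² × L = 9.621128 × 1710.537238 = 16457.296865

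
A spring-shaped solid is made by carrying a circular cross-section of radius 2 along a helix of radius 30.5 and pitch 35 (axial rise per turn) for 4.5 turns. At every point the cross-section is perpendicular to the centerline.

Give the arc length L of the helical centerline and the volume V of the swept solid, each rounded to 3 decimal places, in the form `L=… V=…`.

2πR = 2π·30.5 = 191.637152
per-turn = √(191.637152² + 35²) = √(36724.7980 + 1225) = √37949.7980 = 194.807079
L = 4.5 × 194.807079 = 876.631855
V = π·2² × L = 12.566371 × 876.631855 = 11016.080781

L=876.632 V=11016.081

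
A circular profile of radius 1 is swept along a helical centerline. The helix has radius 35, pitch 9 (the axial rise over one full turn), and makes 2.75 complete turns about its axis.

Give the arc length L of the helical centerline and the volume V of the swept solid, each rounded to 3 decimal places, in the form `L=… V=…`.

2πR = 2π·35 = 219.911486
per-turn = √(219.911486² + 9²) = √(48361.0616 + 81) = √48442.0616 = 220.095574
L = 2.75 × 220.095574 = 605.262828
V = π·1² × L = 3.141593 × 605.262828 = 1901.489253

L=605.263 V=1901.489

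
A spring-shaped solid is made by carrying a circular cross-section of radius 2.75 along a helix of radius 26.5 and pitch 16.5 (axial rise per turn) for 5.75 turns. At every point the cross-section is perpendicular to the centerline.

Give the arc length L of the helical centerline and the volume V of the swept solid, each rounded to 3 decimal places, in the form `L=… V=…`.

L=962.090 V=22857.612

2πR = 2π·26.5 = 166.504411
per-turn = √(166.504411² + 16.5²) = √(27723.7188 + 272.25) = √27995.9688 = 167.319959
L = 5.75 × 167.319959 = 962.089766
V = π·2.75² × L = 23.758294 × 962.089766 = 22857.611933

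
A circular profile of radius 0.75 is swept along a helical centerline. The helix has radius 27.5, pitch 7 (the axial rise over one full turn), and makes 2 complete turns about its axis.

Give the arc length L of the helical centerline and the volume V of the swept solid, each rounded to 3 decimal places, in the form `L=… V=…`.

L=345.859 V=611.183

2πR = 2π·27.5 = 172.787596
per-turn = √(172.787596² + 7²) = √(29855.5533 + 49) = √29904.5533 = 172.929330
L = 2 × 172.929330 = 345.858661
V = π·0.75² × L = 1.767146 × 345.858661 = 611.182703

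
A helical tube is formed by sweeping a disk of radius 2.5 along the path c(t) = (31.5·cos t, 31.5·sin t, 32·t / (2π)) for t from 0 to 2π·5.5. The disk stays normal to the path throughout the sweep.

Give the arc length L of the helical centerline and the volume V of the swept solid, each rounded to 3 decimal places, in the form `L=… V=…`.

2πR = 2π·31.5 = 197.920337
per-turn = √(197.920337² + 32²) = √(39172.4599 + 1024) = √40196.4599 = 200.490548
L = 5.5 × 200.490548 = 1102.698014
V = π·2.5² × L = 19.634954 × 1102.698014 = 21651.424883

L=1102.698 V=21651.425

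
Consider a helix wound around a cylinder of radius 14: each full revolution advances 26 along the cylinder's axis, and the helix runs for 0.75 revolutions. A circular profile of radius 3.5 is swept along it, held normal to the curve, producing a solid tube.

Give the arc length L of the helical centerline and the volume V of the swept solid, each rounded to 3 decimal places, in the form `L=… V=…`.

2πR = 2π·14 = 87.964594
per-turn = √(87.964594² + 26²) = √(7737.7699 + 676) = √8413.7699 = 91.726604
L = 0.75 × 91.726604 = 68.794953
V = π·3.5² × L = 38.484510 × 68.794953 = 2647.540052

L=68.795 V=2647.540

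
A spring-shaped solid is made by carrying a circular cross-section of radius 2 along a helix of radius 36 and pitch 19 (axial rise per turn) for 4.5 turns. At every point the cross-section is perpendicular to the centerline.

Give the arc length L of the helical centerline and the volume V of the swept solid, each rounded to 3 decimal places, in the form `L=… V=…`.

2πR = 2π·36 = 226.194671
per-turn = √(226.194671² + 19²) = √(51164.0292 + 361) = √51525.0292 = 226.991254
L = 4.5 × 226.991254 = 1021.460641
V = π·2² × L = 12.566371 × 1021.460641 = 12836.052986

L=1021.461 V=12836.053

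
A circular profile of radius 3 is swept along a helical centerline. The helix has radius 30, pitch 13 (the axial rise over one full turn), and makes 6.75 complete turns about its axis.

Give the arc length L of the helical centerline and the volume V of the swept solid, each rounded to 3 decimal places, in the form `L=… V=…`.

2πR = 2π·30 = 188.495559
per-turn = √(188.495559² + 13²) = √(35530.5758 + 169) = √35699.5758 = 188.943314
L = 6.75 × 188.943314 = 1275.367368
V = π·3² × L = 28.274334 × 1275.367368 = 36060.162797

L=1275.367 V=36060.163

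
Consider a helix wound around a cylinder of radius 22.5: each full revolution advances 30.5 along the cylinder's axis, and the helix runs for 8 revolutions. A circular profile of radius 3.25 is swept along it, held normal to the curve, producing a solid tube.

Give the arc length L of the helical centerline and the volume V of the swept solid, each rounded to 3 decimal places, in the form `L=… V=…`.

L=1156.995 V=38392.639

2πR = 2π·22.5 = 141.371669
per-turn = √(141.371669² + 30.5²) = √(19985.9489 + 930.25) = √20916.1989 = 144.624337
L = 8 × 144.624337 = 1156.994698
V = π·3.25² × L = 33.183072 × 1156.994698 = 38392.638823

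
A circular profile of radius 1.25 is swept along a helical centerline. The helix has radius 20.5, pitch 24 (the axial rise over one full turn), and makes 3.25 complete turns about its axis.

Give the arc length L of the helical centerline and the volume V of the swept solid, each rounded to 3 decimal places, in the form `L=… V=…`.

2πR = 2π·20.5 = 128.805299
per-turn = √(128.805299² + 24²) = √(16590.8050 + 576) = √17166.8050 = 131.022155
L = 3.25 × 131.022155 = 425.822002
V = π·1.25² × L = 4.908739 × 425.822002 = 2090.248867

L=425.822 V=2090.249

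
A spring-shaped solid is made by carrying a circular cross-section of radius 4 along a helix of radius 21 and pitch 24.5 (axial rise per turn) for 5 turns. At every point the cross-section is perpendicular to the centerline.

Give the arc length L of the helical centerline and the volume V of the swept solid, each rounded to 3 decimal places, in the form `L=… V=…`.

2πR = 2π·21 = 131.946891
per-turn = √(131.946891² + 24.5²) = √(17409.9822 + 600.25) = √18010.2322 = 134.202206
L = 5 × 134.202206 = 671.011031
V = π·4² × L = 50.265482 × 671.011031 = 33728.693221

L=671.011 V=33728.693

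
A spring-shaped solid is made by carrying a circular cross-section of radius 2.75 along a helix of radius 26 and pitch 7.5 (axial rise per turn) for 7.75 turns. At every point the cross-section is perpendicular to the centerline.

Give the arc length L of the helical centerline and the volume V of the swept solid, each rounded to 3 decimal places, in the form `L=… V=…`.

2πR = 2π·26 = 163.362818
per-turn = √(163.362818² + 7.5²) = √(26687.4103 + 56.25) = √26743.6603 = 163.534890
L = 7.75 × 163.534890 = 1267.395399
V = π·2.75² × L = 23.758294 × 1267.395399 = 30111.153059

L=1267.395 V=30111.153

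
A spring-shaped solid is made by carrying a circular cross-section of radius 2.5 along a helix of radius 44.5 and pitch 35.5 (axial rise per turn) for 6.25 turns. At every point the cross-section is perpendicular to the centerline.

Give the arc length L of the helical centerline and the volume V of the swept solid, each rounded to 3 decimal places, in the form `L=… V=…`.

L=1761.540 V=34587.756

2πR = 2π·44.5 = 279.601746
per-turn = √(279.601746² + 35.5²) = √(78177.1365 + 1260.25) = √79437.3865 = 281.846388
L = 6.25 × 281.846388 = 1761.539925
V = π·2.5² × L = 19.634954 × 1761.539925 = 34587.755553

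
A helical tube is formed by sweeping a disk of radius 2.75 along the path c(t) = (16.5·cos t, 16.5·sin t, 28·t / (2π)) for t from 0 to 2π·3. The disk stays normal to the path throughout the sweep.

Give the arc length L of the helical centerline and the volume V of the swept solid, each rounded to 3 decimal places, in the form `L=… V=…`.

L=322.161 V=7654.006

2πR = 2π·16.5 = 103.672558
per-turn = √(103.672558² + 28²) = √(10747.9992 + 784) = √11531.9992 = 107.387146
L = 3 × 107.387146 = 322.161439
V = π·2.75² × L = 23.758294 × 322.161439 = 7654.006324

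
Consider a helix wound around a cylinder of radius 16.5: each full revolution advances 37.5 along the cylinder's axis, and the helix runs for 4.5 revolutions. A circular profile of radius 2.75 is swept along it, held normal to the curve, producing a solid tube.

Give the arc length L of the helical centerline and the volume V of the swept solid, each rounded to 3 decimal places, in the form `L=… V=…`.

2πR = 2π·16.5 = 103.672558
per-turn = √(103.672558² + 37.5²) = √(10747.9992 + 1406.25) = √12154.2492 = 110.246311
L = 4.5 × 110.246311 = 496.108402
V = π·2.75² × L = 23.758294 × 496.108402 = 11786.689481

L=496.108 V=11786.689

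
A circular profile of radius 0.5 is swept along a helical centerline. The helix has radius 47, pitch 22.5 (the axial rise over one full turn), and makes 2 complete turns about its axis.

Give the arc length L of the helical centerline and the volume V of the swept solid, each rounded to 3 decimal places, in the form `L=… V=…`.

L=592.331 V=465.216

2πR = 2π·47 = 295.309709
per-turn = √(295.309709² + 22.5²) = √(87207.8245 + 506.25) = √87714.0745 = 296.165620
L = 2 × 296.165620 = 592.331240
V = π·0.5² × L = 0.785398 × 592.331240 = 465.215868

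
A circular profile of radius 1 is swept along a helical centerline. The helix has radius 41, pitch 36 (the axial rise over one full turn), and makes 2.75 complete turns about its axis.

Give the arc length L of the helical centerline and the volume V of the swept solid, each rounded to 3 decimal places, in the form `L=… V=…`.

L=715.313 V=2247.222

2πR = 2π·41 = 257.610598
per-turn = √(257.610598² + 36²) = √(66363.2200 + 1296) = √67659.2200 = 260.113860
L = 2.75 × 260.113860 = 715.313114
V = π·1² × L = 3.141593 × 715.313114 = 2247.222424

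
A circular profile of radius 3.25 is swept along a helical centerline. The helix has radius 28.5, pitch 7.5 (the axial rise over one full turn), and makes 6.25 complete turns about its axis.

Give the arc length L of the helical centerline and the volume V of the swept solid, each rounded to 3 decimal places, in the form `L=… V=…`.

2πR = 2π·28.5 = 179.070781
per-turn = √(179.070781² + 7.5²) = √(32066.3447 + 56.25) = √32122.5947 = 179.227773
L = 6.25 × 179.227773 = 1120.173583
V = π·3.25² × L = 33.183072 × 1120.173583 = 37170.801100

L=1120.174 V=37170.801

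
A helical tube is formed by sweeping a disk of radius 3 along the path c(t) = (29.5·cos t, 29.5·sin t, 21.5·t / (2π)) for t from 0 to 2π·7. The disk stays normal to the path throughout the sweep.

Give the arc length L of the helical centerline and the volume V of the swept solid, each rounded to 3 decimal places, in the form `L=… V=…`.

L=1306.177 V=36931.289

2πR = 2π·29.5 = 185.353967
per-turn = √(185.353967² + 21.5²) = √(34356.0929 + 462.25) = √34818.3429 = 186.596739
L = 7 × 186.596739 = 1306.177171
V = π·3² × L = 28.274334 × 1306.177171 = 36931.289454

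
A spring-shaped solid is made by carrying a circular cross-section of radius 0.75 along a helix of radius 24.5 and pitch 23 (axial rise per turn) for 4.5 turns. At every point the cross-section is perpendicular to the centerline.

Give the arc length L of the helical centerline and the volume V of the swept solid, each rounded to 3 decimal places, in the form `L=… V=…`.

2πR = 2π·24.5 = 153.938040
per-turn = √(153.938040² + 23²) = √(23696.9202 + 529) = √24225.9202 = 155.646780
L = 4.5 × 155.646780 = 700.410511
V = π·0.75² × L = 1.767146 × 700.410511 = 1237.727539

L=700.411 V=1237.728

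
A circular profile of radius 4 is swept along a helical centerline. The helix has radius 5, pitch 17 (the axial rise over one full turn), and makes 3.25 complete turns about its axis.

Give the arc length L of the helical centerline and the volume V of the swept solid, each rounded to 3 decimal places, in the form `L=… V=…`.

L=116.092 V=5835.416

2πR = 2π·5 = 31.415927
per-turn = √(31.415927² + 17²) = √(986.9604 + 289) = √1275.9604 = 35.720588
L = 3.25 × 35.720588 = 116.091913
V = π·4² × L = 50.265482 × 116.091913 = 5835.415991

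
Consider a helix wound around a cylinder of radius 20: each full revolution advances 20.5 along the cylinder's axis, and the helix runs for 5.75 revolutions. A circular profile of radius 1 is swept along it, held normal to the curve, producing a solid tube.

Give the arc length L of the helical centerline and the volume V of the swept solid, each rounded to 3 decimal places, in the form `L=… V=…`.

L=732.118 V=2300.016

2πR = 2π·20 = 125.663706
per-turn = √(125.663706² + 20.5²) = √(15791.3670 + 420.25) = √16211.6170 = 127.324848
L = 5.75 × 127.324848 = 732.117879
V = π·1² × L = 3.141593 × 732.117879 = 2300.016150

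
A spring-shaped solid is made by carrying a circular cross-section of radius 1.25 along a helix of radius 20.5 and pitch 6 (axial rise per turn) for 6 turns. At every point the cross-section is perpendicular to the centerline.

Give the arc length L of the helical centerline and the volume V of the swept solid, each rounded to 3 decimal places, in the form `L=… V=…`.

2πR = 2π·20.5 = 128.805299
per-turn = √(128.805299² + 6²) = √(16590.8050 + 36) = √16626.8050 = 128.944969
L = 6 × 128.944969 = 773.669813
V = π·1.25² × L = 4.908739 × 773.669813 = 3797.742815

L=773.670 V=3797.743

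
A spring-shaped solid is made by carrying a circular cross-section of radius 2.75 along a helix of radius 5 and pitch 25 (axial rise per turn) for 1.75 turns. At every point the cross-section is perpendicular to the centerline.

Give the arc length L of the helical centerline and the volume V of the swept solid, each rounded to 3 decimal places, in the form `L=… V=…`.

2πR = 2π·5 = 31.415927
per-turn = √(31.415927² + 25²) = √(986.9604 + 625) = √1611.9604 = 40.149227
L = 1.75 × 40.149227 = 70.261147
V = π·2.75² × L = 23.758294 × 70.261147 = 1669.285030

L=70.261 V=1669.285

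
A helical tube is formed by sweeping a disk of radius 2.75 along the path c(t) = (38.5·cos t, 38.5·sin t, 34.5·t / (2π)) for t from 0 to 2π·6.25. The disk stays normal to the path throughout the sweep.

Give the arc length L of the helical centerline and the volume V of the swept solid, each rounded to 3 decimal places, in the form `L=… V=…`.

L=1527.190 V=36283.435

2πR = 2π·38.5 = 241.902634
per-turn = √(241.902634² + 34.5²) = √(58516.8845 + 1190.25) = √59707.1345 = 244.350434
L = 6.25 × 244.350434 = 1527.190211
V = π·2.75² × L = 23.758294 × 1527.190211 = 36283.434708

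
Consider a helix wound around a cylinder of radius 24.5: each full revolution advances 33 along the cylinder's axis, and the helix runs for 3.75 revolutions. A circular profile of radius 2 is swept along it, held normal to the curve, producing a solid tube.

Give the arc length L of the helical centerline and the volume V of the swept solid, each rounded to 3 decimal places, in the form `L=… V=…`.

2πR = 2π·24.5 = 153.938040
per-turn = √(153.938040² + 33²) = √(23696.9202 + 1089) = √24785.9202 = 157.435448
L = 3.75 × 157.435448 = 590.382929
V = π·2² × L = 12.566371 × 590.382929 = 7418.970685

L=590.383 V=7418.971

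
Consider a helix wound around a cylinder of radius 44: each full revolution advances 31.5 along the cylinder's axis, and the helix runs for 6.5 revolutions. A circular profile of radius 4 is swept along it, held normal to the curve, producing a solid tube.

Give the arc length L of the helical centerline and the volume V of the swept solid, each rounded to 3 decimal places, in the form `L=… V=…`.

L=1808.618 V=90911.058

2πR = 2π·44 = 276.460154
per-turn = √(276.460154² + 31.5²) = √(76430.2165 + 992.25) = √77422.4665 = 278.248929
L = 6.5 × 278.248929 = 1808.618038
V = π·4² × L = 50.265482 × 1808.618038 = 90911.058282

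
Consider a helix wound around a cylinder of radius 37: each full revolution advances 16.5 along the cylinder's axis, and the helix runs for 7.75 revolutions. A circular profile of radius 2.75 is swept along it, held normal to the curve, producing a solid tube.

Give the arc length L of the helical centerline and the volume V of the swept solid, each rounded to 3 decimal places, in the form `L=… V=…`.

2πR = 2π·37 = 232.477856
per-turn = √(232.477856² + 16.5²) = √(54045.9537 + 272.25) = √54318.2037 = 233.062660
L = 7.75 × 233.062660 = 1806.235619
V = π·2.75² × L = 23.758294 × 1806.235619 = 42913.077659

L=1806.236 V=42913.078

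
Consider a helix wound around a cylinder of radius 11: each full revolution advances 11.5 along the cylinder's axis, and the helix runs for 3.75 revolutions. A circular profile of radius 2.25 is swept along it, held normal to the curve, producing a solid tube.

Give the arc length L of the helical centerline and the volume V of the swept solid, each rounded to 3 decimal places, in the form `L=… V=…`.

2πR = 2π·11 = 69.115038
per-turn = √(69.115038² + 11.5²) = √(4776.8885 + 132.25) = √4909.1385 = 70.065245
L = 3.75 × 70.065245 = 262.744668
V = π·2.25² × L = 15.904313 × 262.744668 = 4178.773389

L=262.745 V=4178.773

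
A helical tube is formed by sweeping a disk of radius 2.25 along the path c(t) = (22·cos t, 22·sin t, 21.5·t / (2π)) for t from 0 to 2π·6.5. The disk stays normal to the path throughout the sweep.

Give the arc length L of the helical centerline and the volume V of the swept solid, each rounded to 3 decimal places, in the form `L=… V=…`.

2πR = 2π·22 = 138.230077
per-turn = √(138.230077² + 21.5²) = √(19107.5541 + 462.25) = √19569.8041 = 139.892116
L = 6.5 × 139.892116 = 909.298754
V = π·2.25² × L = 15.904313 × 909.298754 = 14461.771821

L=909.299 V=14461.772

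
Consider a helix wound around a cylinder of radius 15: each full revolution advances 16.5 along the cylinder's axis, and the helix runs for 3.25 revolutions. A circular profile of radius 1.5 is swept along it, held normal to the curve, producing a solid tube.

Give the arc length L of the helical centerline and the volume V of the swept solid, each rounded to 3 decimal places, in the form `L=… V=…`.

L=310.964 V=2198.075

2πR = 2π·15 = 94.247780
per-turn = √(94.247780² + 16.5²) = √(8882.6440 + 272.25) = √9154.8940 = 95.681210
L = 3.25 × 95.681210 = 310.963933
V = π·1.5² × L = 7.068583 × 310.963933 = 2198.074515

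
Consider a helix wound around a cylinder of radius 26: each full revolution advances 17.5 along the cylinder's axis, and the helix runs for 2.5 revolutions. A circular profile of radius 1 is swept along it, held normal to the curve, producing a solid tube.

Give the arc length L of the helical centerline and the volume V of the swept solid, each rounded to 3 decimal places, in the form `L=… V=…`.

2πR = 2π·26 = 163.362818
per-turn = √(163.362818² + 17.5²) = √(26687.4103 + 306.25) = √26993.6603 = 164.297475
L = 2.5 × 164.297475 = 410.743688
V = π·1² × L = 3.141593 × 410.743688 = 1290.389351

L=410.744 V=1290.389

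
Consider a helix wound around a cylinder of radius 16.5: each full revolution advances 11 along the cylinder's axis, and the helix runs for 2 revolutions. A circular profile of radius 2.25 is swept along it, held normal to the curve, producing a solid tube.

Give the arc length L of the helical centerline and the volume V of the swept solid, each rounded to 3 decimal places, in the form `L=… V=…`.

2πR = 2π·16.5 = 103.672558
per-turn = √(103.672558² + 11²) = √(10747.9992 + 121) = √10868.9992 = 104.254492
L = 2 × 104.254492 = 208.508985
V = π·2.25² × L = 15.904313 × 208.508985 = 3316.192119

L=208.509 V=3316.192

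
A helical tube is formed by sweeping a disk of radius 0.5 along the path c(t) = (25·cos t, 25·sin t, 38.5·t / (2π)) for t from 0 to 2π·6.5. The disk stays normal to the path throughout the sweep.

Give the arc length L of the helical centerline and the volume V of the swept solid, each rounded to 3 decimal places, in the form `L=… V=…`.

2πR = 2π·25 = 157.079633
per-turn = √(157.079633² + 38.5²) = √(24674.0110 + 1482.25) = √26156.2610 = 161.728974
L = 6.5 × 161.728974 = 1051.238330
V = π·0.5² × L = 0.785398 × 1051.238330 = 825.640654

L=1051.238 V=825.641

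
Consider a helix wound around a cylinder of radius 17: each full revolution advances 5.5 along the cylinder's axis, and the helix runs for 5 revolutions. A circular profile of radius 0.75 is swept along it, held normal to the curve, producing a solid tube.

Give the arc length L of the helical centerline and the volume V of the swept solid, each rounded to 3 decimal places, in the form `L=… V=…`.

2πR = 2π·17 = 106.814150
per-turn = √(106.814150² + 5.5²) = √(11409.2627 + 30.25) = √11439.5127 = 106.955658
L = 5 × 106.955658 = 534.778288
V = π·0.75² × L = 1.767146 × 534.778288 = 945.031242

L=534.778 V=945.031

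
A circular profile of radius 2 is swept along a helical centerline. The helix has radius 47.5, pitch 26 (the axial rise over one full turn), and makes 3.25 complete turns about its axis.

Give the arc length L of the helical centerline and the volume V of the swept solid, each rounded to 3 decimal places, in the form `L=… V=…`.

L=973.640 V=12235.127

2πR = 2π·47.5 = 298.451302
per-turn = √(298.451302² + 26²) = √(89073.1797 + 676) = √89749.1797 = 299.581675
L = 3.25 × 299.581675 = 973.640442
V = π·2² × L = 12.566371 × 973.640442 = 12235.126642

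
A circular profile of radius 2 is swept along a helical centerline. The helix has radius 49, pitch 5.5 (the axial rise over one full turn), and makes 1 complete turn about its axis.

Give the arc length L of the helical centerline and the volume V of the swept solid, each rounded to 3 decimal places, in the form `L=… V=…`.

L=307.925 V=3869.502

2πR = 2π·49 = 307.876080
per-turn = √(307.876080² + 5.5²) = √(94787.6807 + 30.25) = √94817.9307 = 307.925203
L = 1 × 307.925203 = 307.925203
V = π·2² × L = 12.566371 × 307.925203 = 3869.502223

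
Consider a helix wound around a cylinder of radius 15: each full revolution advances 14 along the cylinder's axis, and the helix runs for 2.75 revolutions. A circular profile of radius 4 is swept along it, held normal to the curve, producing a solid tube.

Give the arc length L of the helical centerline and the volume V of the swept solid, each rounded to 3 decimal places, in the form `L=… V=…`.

2πR = 2π·15 = 94.247780
per-turn = √(94.247780² + 14²) = √(8882.6440 + 196) = √9078.6440 = 95.281918
L = 2.75 × 95.281918 = 262.025275
V = π·4² × L = 50.265482 × 262.025275 = 13170.826885

L=262.025 V=13170.827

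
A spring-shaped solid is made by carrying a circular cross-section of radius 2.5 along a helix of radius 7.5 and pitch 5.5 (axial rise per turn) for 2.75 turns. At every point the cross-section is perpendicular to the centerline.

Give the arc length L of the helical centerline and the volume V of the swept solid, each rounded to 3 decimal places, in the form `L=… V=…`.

L=130.470 V=2561.779

2πR = 2π·7.5 = 47.123890
per-turn = √(47.123890² + 5.5²) = √(2220.6610 + 30.25) = √2250.9110 = 47.443767
L = 2.75 × 47.443767 = 130.470358
V = π·2.5² × L = 19.634954 × 130.470358 = 2561.779492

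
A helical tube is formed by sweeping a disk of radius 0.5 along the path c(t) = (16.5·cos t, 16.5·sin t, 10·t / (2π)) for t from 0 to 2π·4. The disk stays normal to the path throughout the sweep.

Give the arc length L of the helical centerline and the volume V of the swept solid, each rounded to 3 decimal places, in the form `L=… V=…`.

2πR = 2π·16.5 = 103.672558
per-turn = √(103.672558² + 10²) = √(10747.9992 + 100) = √10847.9992 = 104.153729
L = 4 × 104.153729 = 416.614915
V = π·0.5² × L = 0.785398 × 416.614915 = 327.208589

L=416.615 V=327.209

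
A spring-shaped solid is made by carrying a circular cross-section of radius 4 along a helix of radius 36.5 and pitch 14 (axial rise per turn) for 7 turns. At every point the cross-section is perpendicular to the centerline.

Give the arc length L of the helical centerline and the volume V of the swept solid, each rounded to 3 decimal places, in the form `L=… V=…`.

L=1608.342 V=80844.102

2πR = 2π·36.5 = 229.336264
per-turn = √(229.336264² + 14²) = √(52595.1219 + 196) = √52791.1219 = 229.763186
L = 7 × 229.763186 = 1608.342305
V = π·4² × L = 50.265482 × 1608.342305 = 80844.101929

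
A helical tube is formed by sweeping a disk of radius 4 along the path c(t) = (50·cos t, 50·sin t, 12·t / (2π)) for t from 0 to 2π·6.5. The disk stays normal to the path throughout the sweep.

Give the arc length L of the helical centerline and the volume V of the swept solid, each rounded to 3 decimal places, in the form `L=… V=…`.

L=2043.524 V=102718.738

2πR = 2π·50 = 314.159265
per-turn = √(314.159265² + 12²) = √(98696.0440 + 144) = √98840.0440 = 314.388365
L = 6.5 × 314.388365 = 2043.524372
V = π·4² × L = 50.265482 × 2043.524372 = 102718.738478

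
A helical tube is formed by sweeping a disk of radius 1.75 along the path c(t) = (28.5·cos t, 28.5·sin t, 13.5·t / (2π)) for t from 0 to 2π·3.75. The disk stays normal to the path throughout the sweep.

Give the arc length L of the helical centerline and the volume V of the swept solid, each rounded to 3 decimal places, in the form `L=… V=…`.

L=673.421 V=6479.069

2πR = 2π·28.5 = 179.070781
per-turn = √(179.070781² + 13.5²) = √(32066.3447 + 182.25) = √32248.5947 = 179.578937
L = 3.75 × 179.578937 = 673.421015
V = π·1.75² × L = 9.621128 × 673.421015 = 6479.069444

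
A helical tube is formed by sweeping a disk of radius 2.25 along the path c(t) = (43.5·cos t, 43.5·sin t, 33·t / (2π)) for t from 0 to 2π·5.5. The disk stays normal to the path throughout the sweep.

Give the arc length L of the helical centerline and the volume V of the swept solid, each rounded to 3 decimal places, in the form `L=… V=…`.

L=1514.169 V=24081.824

2πR = 2π·43.5 = 273.318561
per-turn = √(273.318561² + 33²) = √(74703.0357 + 1089) = √75792.0357 = 275.303534
L = 5.5 × 275.303534 = 1514.169436
V = π·2.25² × L = 15.904313 × 1514.169436 = 24081.824352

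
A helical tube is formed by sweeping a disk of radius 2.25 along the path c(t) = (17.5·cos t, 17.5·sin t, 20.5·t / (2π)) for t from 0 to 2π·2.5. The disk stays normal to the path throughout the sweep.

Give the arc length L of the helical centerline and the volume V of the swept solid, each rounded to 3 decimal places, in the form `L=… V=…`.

2πR = 2π·17.5 = 109.955743
per-turn = √(109.955743² + 20.5²) = √(12090.2654 + 420.25) = √12510.5154 = 111.850415
L = 2.5 × 111.850415 = 279.626038
V = π·2.25² × L = 15.904313 × 279.626038 = 4447.259980

L=279.626 V=4447.260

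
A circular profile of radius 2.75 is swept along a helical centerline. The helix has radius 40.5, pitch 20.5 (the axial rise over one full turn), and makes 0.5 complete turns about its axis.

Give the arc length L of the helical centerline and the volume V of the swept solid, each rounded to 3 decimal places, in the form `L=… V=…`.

L=127.647 V=3032.668

2πR = 2π·40.5 = 254.469005
per-turn = √(254.469005² + 20.5²) = √(64754.4745 + 420.25) = √65174.7245 = 255.293409
L = 0.5 × 255.293409 = 127.646704
V = π·2.75² × L = 23.758294 × 127.646704 = 3032.667985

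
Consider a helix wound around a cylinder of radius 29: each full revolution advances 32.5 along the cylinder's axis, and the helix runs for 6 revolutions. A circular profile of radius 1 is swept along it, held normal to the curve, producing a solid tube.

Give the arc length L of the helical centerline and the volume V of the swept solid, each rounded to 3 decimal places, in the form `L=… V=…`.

L=1110.529 V=3488.828

2πR = 2π·29 = 182.212374
per-turn = √(182.212374² + 32.5²) = √(33201.3492 + 1056.25) = √34257.5992 = 185.088085
L = 6 × 185.088085 = 1110.528510
V = π·1² × L = 3.141593 × 1110.528510 = 3488.828208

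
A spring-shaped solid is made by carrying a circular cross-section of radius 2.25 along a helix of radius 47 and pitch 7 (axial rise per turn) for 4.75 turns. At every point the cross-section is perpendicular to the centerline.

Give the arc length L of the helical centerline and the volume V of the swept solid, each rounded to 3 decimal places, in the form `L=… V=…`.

2πR = 2π·47 = 295.309709
per-turn = √(295.309709² + 7²) = √(87207.8245 + 49) = √87256.8245 = 295.392662
L = 4.75 × 295.392662 = 1403.115142
V = π·2.25² × L = 15.904313 × 1403.115142 = 22315.582130

L=1403.115 V=22315.582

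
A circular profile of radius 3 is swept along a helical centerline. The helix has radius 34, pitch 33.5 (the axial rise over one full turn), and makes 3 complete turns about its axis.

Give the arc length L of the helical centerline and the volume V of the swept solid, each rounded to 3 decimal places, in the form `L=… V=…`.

2πR = 2π·34 = 213.628300
per-turn = √(213.628300² + 33.5²) = √(45637.0508 + 1122.25) = √46759.3008 = 216.238990
L = 3 × 216.238990 = 648.716970
V = π·3² × L = 28.274334 × 648.716970 = 18342.040196

L=648.717 V=18342.040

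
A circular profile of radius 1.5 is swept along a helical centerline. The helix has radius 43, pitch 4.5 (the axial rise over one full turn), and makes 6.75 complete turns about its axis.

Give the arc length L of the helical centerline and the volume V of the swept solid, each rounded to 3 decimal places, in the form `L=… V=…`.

L=1823.947 V=12892.725

2πR = 2π·43 = 270.176968
per-turn = √(270.176968² + 4.5²) = √(72995.5942 + 20.25) = √73015.8442 = 270.214441
L = 6.75 × 270.214441 = 1823.947477
V = π·1.5² × L = 7.068583 × 1823.947477 = 12892.724988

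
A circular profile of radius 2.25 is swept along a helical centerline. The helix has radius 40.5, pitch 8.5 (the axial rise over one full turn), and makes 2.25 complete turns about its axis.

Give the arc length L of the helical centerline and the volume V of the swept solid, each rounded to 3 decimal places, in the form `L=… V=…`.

2πR = 2π·40.5 = 254.469005
per-turn = √(254.469005² + 8.5²) = √(64754.4745 + 72.25) = √64826.7245 = 254.610928
L = 2.25 × 254.610928 = 572.874587
V = π·2.25² × L = 15.904313 × 572.874587 = 9111.176635

L=572.875 V=9111.177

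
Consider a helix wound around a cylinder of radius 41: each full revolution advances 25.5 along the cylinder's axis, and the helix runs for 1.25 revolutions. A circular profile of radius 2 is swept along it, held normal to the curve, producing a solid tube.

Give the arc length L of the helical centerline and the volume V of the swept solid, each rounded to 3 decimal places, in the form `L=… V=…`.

2πR = 2π·41 = 257.610598
per-turn = √(257.610598² + 25.5²) = √(66363.2200 + 650.25) = √67013.4700 = 258.869600
L = 1.25 × 258.869600 = 323.587000
V = π·2² × L = 12.566371 × 323.587000 = 4066.314174

L=323.587 V=4066.314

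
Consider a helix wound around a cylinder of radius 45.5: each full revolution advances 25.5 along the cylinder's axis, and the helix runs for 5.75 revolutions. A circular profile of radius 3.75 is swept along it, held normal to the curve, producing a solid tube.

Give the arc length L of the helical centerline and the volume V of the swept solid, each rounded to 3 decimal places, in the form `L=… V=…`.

L=1650.365 V=72910.876

2πR = 2π·45.5 = 285.884931
per-turn = √(285.884931² + 25.5²) = √(81730.1940 + 650.25) = √82380.4440 = 287.019937
L = 5.75 × 287.019937 = 1650.364636
V = π·3.75² × L = 44.178647 × 1650.364636 = 72910.876159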